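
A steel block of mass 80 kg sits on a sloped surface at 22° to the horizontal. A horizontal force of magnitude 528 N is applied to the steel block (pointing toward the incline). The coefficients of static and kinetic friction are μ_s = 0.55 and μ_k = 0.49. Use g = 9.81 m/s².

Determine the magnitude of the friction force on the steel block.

Resolve perpendicular to the incline: N = m g cos θ + P sin θ = 80×9.81×cos 22° + 528×sin 22° = 925.4 N.
Parallel to the incline: P cos θ − m g sin θ = 489.6 − 294 = 195.6 N; the friction needed to balance this is 195.6 N acting down the slope.
The limit of static friction is μ_s N = 509 N.
|f_req| = 195.6 ≤ 509 N → the steel block is in equilibrium; friction equals the required value.

f ≈ 196 N (down the incline)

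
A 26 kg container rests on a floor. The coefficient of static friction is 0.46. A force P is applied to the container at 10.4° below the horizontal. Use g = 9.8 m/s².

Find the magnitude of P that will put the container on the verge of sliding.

P ≈ 130 N

N = m g + P sin α (the push presses the container into the floor).
At impending slip, P cos α = μ_s N = μ_s (m g + P sin α).
Solving: P (cos α − μ_s sin α) = μ_s m g → P = 0.46×255/(cos 10.4° − 0.46 sin 10.4°) = 117/0.9005 = 130 N.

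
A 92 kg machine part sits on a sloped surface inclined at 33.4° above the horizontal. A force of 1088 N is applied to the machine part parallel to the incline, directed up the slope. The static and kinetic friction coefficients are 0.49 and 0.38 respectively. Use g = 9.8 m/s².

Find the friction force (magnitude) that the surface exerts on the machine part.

Perpendicular to the surface, N = m g cos θ = 92·9.8·cos 33.4° = 752.7 N.
The friction needed for equilibrium is m g sin θ − P = 496.3 − 1088 = -591.7 N, measured positive up-slope.
The static-friction ceiling is μ_s N = 0.49 × 752.7 = 368.8 N.
|-591.7| exceeds 368.8 N, so the machine part slips up-slope; friction is kinetic, f = μ_k N = 0.38×752.7 = 286 N.

f ≈ 286 N (down the incline)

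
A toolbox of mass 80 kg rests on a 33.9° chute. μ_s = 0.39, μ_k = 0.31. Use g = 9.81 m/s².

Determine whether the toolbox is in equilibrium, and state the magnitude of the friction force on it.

N = m g cos θ = 651 N.
Down-slope weight component: m g sin θ = 438 N.
μ_s N = 254 N.
438 > 254 N, so it slides; kinetic friction f = μ_k N = 0.31×651 = 202 N.

f ≈ 202 N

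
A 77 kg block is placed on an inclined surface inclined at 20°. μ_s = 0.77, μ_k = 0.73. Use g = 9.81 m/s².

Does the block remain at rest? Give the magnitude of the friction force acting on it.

N = m g cos θ = 710 N.
Down-slope weight component: m g sin θ = 258 N.
μ_s N = 547 N.
258 ≤ 547 N, so it stays put; friction = 258 N.

f ≈ 258 N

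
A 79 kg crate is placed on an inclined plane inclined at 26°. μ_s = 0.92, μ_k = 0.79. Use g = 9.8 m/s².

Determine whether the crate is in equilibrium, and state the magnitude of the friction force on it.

N = m g cos θ = 696 N.
Down-slope weight component: m g sin θ = 339 N.
μ_s N = 640 N.
339 ≤ 640 N, so it stays put; friction = 339 N.

f ≈ 339 N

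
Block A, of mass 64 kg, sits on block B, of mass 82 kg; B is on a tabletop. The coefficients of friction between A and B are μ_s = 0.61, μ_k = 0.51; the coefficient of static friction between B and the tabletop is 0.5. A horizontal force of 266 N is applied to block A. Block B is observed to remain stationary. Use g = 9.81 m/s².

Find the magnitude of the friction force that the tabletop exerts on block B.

f ≈ 266 N

Normal force at the A–B interface: N₁ = m_A g = 627.8 N.
Maximum static friction on A from B: μ_s N₁ = 0.61×627.8 = 383 N.
Since P = 266 N ≤ 383 N, A does not slip on B; friction on A equals P = 266 N.
B experiences an equal 266 N forward from A (third law). B is in equilibrium, so the floor supplies f₂ = 266 N of static friction (limit μ_s(m_A+m_B)g = 716.1 N, not exceeded).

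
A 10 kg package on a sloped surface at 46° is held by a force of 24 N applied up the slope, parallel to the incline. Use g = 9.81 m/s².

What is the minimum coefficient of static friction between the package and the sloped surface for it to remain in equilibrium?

μ_s,min ≈ 0.683

N = m g cos θ = 68.15 N.
Friction must make up the shortfall along the incline: f = m g sin θ − P = 70.57 − 24 = 46.57 N.
At the threshold f = μ_s N, so μ_s,min = 46.57/68.15 = 0.683.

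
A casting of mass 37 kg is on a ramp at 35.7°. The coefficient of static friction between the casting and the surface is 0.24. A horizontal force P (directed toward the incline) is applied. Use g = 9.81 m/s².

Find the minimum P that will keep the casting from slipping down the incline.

The casting tends to slide down (tan θ > μ_s), so at the point of impending slip friction acts up-slope at its limit: f = μ_s N.
Perpendicular to the incline: N = m g cos θ + P sin θ.
Along the incline: P cos θ + μ_s N = m g sin θ, i.e. P cos θ + μ_s (m g cos θ + P sin θ) = m g sin θ.
Solving, P (cos θ + μ_s sin θ) = m g (sin θ − μ_s cos θ), so P = 363×0.3886/0.9521 = 148 N.

P_min ≈ 148 N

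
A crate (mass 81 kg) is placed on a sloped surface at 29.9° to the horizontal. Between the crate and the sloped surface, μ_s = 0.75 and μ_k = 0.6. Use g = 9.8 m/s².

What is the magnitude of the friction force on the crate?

f ≈ 396 N (up the incline)

Normal force: N = m g cos θ = 81 × 9.8 × cos 29.9° = 688.1 N.
Along the slope the weight component is m g sin θ = 395.7 N; friction must supply exactly this, acting up-slope.
The static-friction ceiling is μ_s N = 0.75 × 688.1 = 516.1 N.
Since |395.7| ≤ 516.1 N, the crate remains in static equilibrium and friction takes exactly the required value.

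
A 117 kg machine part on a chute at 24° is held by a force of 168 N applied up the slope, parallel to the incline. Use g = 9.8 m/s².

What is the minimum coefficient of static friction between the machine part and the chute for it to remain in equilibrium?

μ_s,min ≈ 0.285

N = m g cos θ = 1047 N.
Friction must make up the shortfall along the incline: f = m g sin θ − P = 466.4 − 168 = 298.4 N.
At the threshold f = μ_s N, so μ_s,min = 298.4/1047 = 0.285.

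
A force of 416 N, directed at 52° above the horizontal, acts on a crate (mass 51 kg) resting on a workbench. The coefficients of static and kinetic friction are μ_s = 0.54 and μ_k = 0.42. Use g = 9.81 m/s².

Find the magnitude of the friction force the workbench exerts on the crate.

f ≈ 72.4 N

Vertical equilibrium gives N = m g − P sin α = 172.5 N.
For equilibrium, f = P cos α = 416×cos 52° = 256.1 N.
The static-friction limit is μ_s N = 93.15 N.
The required friction exceeds μ_s N, so the crate moves and f = μ_k N = 72.4 N.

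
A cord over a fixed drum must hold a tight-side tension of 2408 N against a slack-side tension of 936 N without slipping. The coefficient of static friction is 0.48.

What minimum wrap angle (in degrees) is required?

T₂/T₁ = e^{μβ} → β = ln(T₂/T₁)/μ.
β = ln(2408/936)/0.48 = 0.9449/0.48 = 1.969 rad.
In degrees: β = 1.969 × 180/π = 113°.

β_min ≈ 113°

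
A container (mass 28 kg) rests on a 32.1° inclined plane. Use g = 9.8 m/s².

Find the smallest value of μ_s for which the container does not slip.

μ_s,min ≈ 0.627

At the slip threshold m g sin θ = μ_s m g cos θ, so μ_s,min = tan θ.
μ_s,min = tan 32.1° = 0.627.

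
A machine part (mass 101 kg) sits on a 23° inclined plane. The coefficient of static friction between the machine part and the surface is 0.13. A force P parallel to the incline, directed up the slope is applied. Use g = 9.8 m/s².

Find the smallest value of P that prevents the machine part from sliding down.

P_min ≈ 268 N

The machine part tends to slide down (tan θ > μ_s), so at the point of impending slip friction acts up-slope at its limit: f = μ_s N.
P is parallel to the surface, so N = m g cos θ = 911 N.
Along the incline: P + μ_s N = m g sin θ, so P = 387 − 0.13×911 = 268 N.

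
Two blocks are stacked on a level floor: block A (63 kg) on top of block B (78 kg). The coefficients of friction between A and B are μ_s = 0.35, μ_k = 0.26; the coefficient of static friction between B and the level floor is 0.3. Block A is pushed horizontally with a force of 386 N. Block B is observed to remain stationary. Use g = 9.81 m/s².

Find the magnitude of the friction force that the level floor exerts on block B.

f ≈ 161 N

The normal force B exerts on A is simply A's weight, N₁ = 618 N.
So the A–B interface can sustain at most μ_s N₁ = 216.3 N of static friction.
P = 386 N exceeds that limit, so A slips over B and the interface friction becomes kinetic: f₁ = μ_k N₁ = 0.26×618 = 161 N.
By Newton's third law B feels 161 N forward from A. With B stationary, the floor's static friction on B balances it: f₂ = 161 N (well within μ_s(m_A+m_B)g = 415 N).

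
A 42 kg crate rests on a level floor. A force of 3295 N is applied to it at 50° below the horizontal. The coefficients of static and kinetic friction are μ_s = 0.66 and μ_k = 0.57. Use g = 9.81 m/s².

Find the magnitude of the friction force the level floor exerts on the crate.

f ≈ 1670 N

N = m g + P sin α = 412 + 3295×sin 50° = 2936 N.
The horizontal driving force is P cos α = 2118 N, so equilibrium needs friction f = 2118 N.
The static-friction limit is μ_s N = 1938 N.
2118 > 1938 N → the crate slides; f = μ_k N = 0.57×2936 = 1670 N.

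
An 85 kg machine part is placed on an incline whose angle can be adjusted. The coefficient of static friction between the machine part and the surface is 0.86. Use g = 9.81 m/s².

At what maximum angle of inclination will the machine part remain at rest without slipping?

θ_max ≈ 40.7°

At the slip threshold, m g sin θ = μ_s · m g cos θ, so tan θ = μ_s.
θ_max = arctan(0.86) = 40.7°.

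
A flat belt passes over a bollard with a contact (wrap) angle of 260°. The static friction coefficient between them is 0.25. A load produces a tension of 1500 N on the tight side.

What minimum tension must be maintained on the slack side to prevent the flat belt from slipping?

T_min ≈ 482 N

Capstan equation at impending slip: T_tight/T_slack = e^{μβ}.
β = 260° = 4.538 rad; e^{μβ} = e^{0.25×4.538} = 3.11.
T_slack = T_tight / e^{μβ} = 1500 / 3.11 = 482 N.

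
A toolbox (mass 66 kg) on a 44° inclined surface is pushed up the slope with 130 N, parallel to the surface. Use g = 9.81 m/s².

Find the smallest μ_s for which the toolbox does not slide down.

N = m g cos θ = 465.7 N.
Friction must make up the shortfall along the incline: f = m g sin θ − P = 449.8 − 130 = 319.8 N.
At the threshold f = μ_s N, so μ_s,min = 319.8/465.7 = 0.687.

μ_s,min ≈ 0.687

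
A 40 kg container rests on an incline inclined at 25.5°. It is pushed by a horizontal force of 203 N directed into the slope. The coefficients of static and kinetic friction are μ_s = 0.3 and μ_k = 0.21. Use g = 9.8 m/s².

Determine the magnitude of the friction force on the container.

Normal direction: N = m g cos θ + P sin θ = 441.2 N.
Parallel to the incline: P cos θ − m g sin θ = 183.2 − 168.8 = 14.46 N; the friction needed to balance this is 14.46 N acting down the slope.
Maximum static friction: μ_s N = 0.3 × 441.2 = 132.4 N.
Since 14.46 N is within the 132.4 N limit, the container stays put and friction is exactly 14.5 N.

f ≈ 14.5 N (down the incline)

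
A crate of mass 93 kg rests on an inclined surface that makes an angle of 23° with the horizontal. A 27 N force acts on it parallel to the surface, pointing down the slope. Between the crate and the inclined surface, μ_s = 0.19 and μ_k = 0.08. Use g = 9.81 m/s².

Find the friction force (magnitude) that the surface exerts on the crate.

Normal force: N = m g cos θ = 93 × 9.81 × cos 23° = 839.8 N.
Parallel to the incline, ΣF = 0 gives f = m g sin θ + P = 356.5 + 27 = 383.5 N (up-slope positive).
The static-friction ceiling is μ_s N = 0.19 × 839.8 = 159.6 N.
|383.5| exceeds 159.6 N, so the crate slips down-slope; friction is kinetic, f = μ_k N = 0.08×839.8 = 67.2 N.

f ≈ 67.2 N (up the incline)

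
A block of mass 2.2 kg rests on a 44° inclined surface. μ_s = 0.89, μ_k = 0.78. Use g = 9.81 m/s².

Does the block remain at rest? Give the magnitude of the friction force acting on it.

N = m g cos θ = 15.5 N.
Down-slope weight component: m g sin θ = 15 N.
μ_s N = 13.8 N.
15 > 13.8 N, so it slides; kinetic friction f = μ_k N = 0.78×15.5 = 12.1 N.

f ≈ 12.1 N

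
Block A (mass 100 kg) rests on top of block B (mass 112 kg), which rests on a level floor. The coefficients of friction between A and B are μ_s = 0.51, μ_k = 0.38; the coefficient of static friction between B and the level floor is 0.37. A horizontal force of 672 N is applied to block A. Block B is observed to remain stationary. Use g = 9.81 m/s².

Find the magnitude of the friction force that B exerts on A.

f ≈ 373 N

Between the blocks, N₁ = m_A g = 981 N.
So the A–B interface can sustain at most μ_s N₁ = 500.3 N of static friction.
Since P = 672 N > 500.3 N, A slides on B; the A–B friction is kinetic: f₁ = μ_k N₁ = 0.38×981 = 373 N.
B experiences an equal 373 N forward from A (third law). B is in equilibrium, so the floor supplies f₂ = 373 N of static friction (limit μ_s(m_A+m_B)g = 769.5 N, not exceeded).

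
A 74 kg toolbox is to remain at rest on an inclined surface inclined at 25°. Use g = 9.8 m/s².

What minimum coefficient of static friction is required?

At the slip threshold m g sin θ = μ_s m g cos θ, so μ_s,min = tan θ.
μ_s,min = tan 25° = 0.466.

μ_s,min ≈ 0.466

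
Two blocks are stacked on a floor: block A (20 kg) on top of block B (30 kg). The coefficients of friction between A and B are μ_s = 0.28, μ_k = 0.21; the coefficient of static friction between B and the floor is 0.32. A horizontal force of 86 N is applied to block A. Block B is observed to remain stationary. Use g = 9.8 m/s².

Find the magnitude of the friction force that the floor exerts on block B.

Between the blocks, N₁ = m_A g = 196 N.
So the A–B interface can sustain at most μ_s N₁ = 54.88 N of static friction.
P = 86 N exceeds that limit, so A slips over B and the interface friction becomes kinetic: f₁ = μ_k N₁ = 0.21×196 = 41.2 N.
B experiences an equal 41.2 N forward from A (third law). B is in equilibrium, so the floor supplies f₂ = 41.2 N of static friction (limit μ_s(m_A+m_B)g = 156.8 N, not exceeded).

f ≈ 41.2 N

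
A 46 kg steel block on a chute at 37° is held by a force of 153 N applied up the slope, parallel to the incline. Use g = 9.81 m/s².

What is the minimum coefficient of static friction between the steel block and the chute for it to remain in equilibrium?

μ_s,min ≈ 0.329

N = m g cos θ = 360.4 N.
Friction must make up the shortfall along the incline: f = m g sin θ − P = 271.6 − 153 = 118.6 N.
At the threshold f = μ_s N, so μ_s,min = 118.6/360.4 = 0.329.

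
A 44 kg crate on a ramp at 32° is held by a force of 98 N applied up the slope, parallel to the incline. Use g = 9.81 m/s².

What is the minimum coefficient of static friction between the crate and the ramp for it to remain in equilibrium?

N = m g cos θ = 366.1 N.
Friction must make up the shortfall along the incline: f = m g sin θ − P = 228.7 − 98 = 130.7 N.
At the threshold f = μ_s N, so μ_s,min = 130.7/366.1 = 0.357.

μ_s,min ≈ 0.357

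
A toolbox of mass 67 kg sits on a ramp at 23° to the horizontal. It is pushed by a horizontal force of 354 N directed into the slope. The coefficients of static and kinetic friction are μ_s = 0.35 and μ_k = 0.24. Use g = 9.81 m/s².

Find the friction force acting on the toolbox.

Normal direction: N = m g cos θ + P sin θ = 743.3 N.
Parallel to the incline: P cos θ − m g sin θ = 325.9 − 256.8 = 69.04 N; the friction needed to balance this is 69.04 N acting down the slope.
Maximum static friction: μ_s N = 0.35 × 743.3 = 260.2 N.
Since 69.04 N is within the 260.2 N limit, the toolbox stays put and friction is exactly 69 N.

f ≈ 69 N (down the incline)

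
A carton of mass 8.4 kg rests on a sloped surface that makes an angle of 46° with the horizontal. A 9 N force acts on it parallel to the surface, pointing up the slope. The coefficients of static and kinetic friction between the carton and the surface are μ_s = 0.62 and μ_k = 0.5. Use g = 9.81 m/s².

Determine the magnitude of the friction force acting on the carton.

f ≈ 28.6 N (up the incline)

Normal force: N = m g cos θ = 8.4 × 9.81 × cos 46° = 57.24 N.
The friction needed for equilibrium is m g sin θ − P = 59.28 − 9 = 50.28 N, measured positive up-slope.
Static friction can supply at most μ_s N = 35.49 N.
|50.28| exceeds 35.49 N, so the carton slips down-slope; friction is kinetic, f = μ_k N = 0.5×57.24 = 28.6 N.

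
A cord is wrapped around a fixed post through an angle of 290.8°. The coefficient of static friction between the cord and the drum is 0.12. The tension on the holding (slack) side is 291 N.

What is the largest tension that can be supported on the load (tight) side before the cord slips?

At impending slip the capstan equation gives T₂/T₁ = e^{μβ} with β in radians.
β = 290.8° × π/180 = 5.075 rad.
e^{μβ} = e^{0.12×5.075} = 1.839.
T₂ = T₁ · e^{μβ} = 291 × 1.839 = 535 N.

T_max ≈ 535 N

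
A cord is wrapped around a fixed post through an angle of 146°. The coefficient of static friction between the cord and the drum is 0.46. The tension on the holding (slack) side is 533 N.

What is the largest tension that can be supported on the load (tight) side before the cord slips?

T_max ≈ 1720 N

At impending slip the capstan equation gives T₂/T₁ = e^{μβ} with β in radians.
β = 146° × π/180 = 2.548 rad.
e^{μβ} = e^{0.46×2.548} = 3.229.
T₂ = T₁ · e^{μβ} = 533 × 3.229 = 1720 N.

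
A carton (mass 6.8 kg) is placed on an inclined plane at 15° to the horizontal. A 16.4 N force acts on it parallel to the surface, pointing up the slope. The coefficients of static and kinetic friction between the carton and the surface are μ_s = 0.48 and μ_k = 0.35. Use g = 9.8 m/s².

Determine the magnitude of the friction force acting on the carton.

f ≈ 0.848 N (up the incline)

Perpendicular to the surface, N = m g cos θ = 6.8·9.8·cos 15° = 64.37 N.
Parallel to the incline, ΣF = 0 gives f = m g sin θ − P = 17.25 − 16.4 = 0.8477 N (up-slope positive).
Static friction can supply at most μ_s N = 30.9 N.
Since |0.8477| ≤ 30.9 N, static friction is sufficient; f equals the required value, not μ_s N.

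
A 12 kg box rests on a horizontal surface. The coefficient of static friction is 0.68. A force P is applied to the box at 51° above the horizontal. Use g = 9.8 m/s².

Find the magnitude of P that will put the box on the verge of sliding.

N = m g − P sin α (the pull lifts the box).
At impending slip, P cos α = μ_s N = μ_s (m g − P sin α).
Solving: P (cos α + μ_s sin α) = μ_s m g → P = 0.68×118/(cos 51° + 0.68 sin 51°) = 80/1.158 = 69.1 N.

P ≈ 69.1 N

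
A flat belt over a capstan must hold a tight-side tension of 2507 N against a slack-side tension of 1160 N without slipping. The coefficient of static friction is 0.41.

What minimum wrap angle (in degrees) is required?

T₂/T₁ = e^{μβ} → β = ln(T₂/T₁)/μ.
β = ln(2507/1160)/0.41 = 0.7707/0.41 = 1.88 rad.
In degrees: β = 1.88 × 180/π = 108°.

β_min ≈ 108°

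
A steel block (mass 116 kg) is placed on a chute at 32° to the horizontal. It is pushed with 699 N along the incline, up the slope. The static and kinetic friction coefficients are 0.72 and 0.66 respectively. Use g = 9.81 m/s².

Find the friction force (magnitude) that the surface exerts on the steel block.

Perpendicular to the surface, N = m g cos θ = 116·9.81·cos 32° = 965 N.
The friction needed for equilibrium is m g sin θ − P = 603 − 699 = -95.97 N, measured positive up-slope.
The static-friction ceiling is μ_s N = 0.72 × 965 = 694.8 N.
Since |-95.97| ≤ 694.8 N, static friction is sufficient; f equals the required value, not μ_s N.

f ≈ 96 N (down the incline)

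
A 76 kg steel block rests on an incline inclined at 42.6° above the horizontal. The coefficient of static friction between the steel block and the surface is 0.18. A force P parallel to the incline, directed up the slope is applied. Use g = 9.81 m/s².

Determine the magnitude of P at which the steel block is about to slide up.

At impending motion up the slope, friction acts down-slope at its limit: f = μ_s N.
P is parallel to the surface, so N = m g cos θ = 549 N.
Along the incline: P = m g sin θ + μ_s N = 505 + 0.18×549 = 603 N.

P ≈ 603 N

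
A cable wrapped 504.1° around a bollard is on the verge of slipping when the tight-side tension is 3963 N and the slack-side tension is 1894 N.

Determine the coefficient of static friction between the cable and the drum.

T₂/T₁ = e^{μβ} → μ = ln(T₂/T₁)/β.
β = 504.1° = 8.798 rad.
μ = ln(3963/1894)/8.798 = ln(2.092)/8.798 = 0.0839.

μ ≈ 0.0839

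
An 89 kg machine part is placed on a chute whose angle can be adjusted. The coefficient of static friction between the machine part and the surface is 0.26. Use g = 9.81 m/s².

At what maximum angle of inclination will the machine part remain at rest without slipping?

At the slip threshold, m g sin θ = μ_s · m g cos θ, so tan θ = μ_s.
θ_max = arctan(0.26) = 14.6°.

θ_max ≈ 14.6°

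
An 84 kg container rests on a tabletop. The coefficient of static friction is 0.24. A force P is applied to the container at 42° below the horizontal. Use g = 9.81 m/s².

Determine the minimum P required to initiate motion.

P ≈ 339 N

N = m g + P sin α (the push presses the container into the tabletop).
At impending slip, P cos α = μ_s N = μ_s (m g + P sin α).
Solving: P (cos α − μ_s sin α) = μ_s m g → P = 0.24×824/(cos 42° − 0.24 sin 42°) = 198/0.5826 = 339 N.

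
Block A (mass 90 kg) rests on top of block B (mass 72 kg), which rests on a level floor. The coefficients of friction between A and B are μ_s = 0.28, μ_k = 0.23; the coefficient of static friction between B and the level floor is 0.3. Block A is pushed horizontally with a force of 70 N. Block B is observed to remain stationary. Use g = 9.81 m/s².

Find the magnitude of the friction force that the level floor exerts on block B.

Between the blocks, N₁ = m_A g = 882.9 N.
Maximum static friction on A from B: μ_s N₁ = 0.28×882.9 = 247.2 N.
Since P = 70 N ≤ 247.2 N, A does not slip on B; friction on A equals P = 70 N.
By Newton's third law B feels 70 N forward from A. With B stationary, the floor's static friction on B balances it: f₂ = 70 N (well within μ_s(m_A+m_B)g = 476.8 N).

f ≈ 70 N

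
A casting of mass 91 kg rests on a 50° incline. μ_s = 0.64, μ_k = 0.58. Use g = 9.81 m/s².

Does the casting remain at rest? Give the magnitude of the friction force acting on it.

f ≈ 333 N

N = m g cos θ = 574 N.
Down-slope weight component: m g sin θ = 684 N.
μ_s N = 367 N.
684 > 367 N, so it slides; kinetic friction f = μ_k N = 0.58×574 = 333 N.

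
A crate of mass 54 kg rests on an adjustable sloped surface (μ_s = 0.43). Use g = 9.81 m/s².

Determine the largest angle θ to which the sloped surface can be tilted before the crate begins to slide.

At the slip threshold, m g sin θ = μ_s · m g cos θ, so tan θ = μ_s.
θ_max = arctan(0.43) = 23.3°.

θ_max ≈ 23.3°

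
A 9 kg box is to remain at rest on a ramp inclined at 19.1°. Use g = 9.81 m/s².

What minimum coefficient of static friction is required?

At the slip threshold m g sin θ = μ_s m g cos θ, so μ_s,min = tan θ.
μ_s,min = tan 19.1° = 0.346.

μ_s,min ≈ 0.346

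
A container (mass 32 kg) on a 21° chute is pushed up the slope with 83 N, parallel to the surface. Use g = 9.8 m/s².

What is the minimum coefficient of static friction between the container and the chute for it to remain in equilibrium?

N = m g cos θ = 292.8 N.
Friction must make up the shortfall along the incline: f = m g sin θ − P = 112.4 − 83 = 29.38 N.
At the threshold f = μ_s N, so μ_s,min = 29.38/292.8 = 0.1.

μ_s,min ≈ 0.1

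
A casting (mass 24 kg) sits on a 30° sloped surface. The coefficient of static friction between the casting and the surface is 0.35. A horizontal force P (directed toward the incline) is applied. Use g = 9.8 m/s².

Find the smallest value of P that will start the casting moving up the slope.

At impending motion up the slope, friction acts down-slope at its limit: f = μ_s N.
Perpendicular to the incline: N = m g cos θ + P sin θ.
Along the incline: P cos θ = m g sin θ + μ_s N = m g sin θ + μ_s (m g cos θ + P sin θ).
Solving, P (cos θ − μ_s sin θ) = m g (sin θ + μ_s cos θ), so P = 24×9.8×(sin 30° + 0.35 cos 30°)/(cos 30° − 0.35 sin 30°) = 235×0.8031/0.691 = 273 N.

P ≈ 273 N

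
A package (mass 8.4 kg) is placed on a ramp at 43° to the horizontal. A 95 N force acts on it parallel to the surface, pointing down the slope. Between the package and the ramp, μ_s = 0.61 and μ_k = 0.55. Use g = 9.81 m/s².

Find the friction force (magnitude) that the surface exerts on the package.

f ≈ 33.1 N (up the incline)

Perpendicular to the surface, N = m g cos θ = 8.4·9.81·cos 43° = 60.27 N.
For equilibrium along the incline the friction force must supply f = m g sin θ + P = 56.2 + 95 = 151.2 N (positive meaning up-slope).
Static friction can supply at most μ_s N = 36.76 N.
Since |151.2| > 36.76 N, static friction cannot hold it; the package slides down the incline and kinetic friction applies: f = μ_k N = 0.55 × 60.27 = 33.1 N.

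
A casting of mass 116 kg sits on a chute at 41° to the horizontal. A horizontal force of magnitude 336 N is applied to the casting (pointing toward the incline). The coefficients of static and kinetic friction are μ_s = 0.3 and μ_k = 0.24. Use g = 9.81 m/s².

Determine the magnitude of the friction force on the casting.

f ≈ 259 N (up the incline)

Normal direction: N = m g cos θ + P sin θ = 1079 N.
Parallel to the incline: P cos θ − m g sin θ = 253.6 − 746.6 = -493 N; the friction needed to balance this is 493 N acting up the slope.
The limit of static friction is μ_s N = 323.8 N.
The required 493 N exceeds the static limit, so the casting slides down-slope and f = μ_k N = 0.24×1079 = 259 N.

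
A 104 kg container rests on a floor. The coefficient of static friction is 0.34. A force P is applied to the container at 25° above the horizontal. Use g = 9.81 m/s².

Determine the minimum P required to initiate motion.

P ≈ 330 N

N = m g − P sin α (the pull lifts the container).
At impending slip, P cos α = μ_s N = μ_s (m g − P sin α).
Solving: P (cos α + μ_s sin α) = μ_s m g → P = 0.34×1020/(cos 25° + 0.34 sin 25°) = 347/1.05 = 330 N.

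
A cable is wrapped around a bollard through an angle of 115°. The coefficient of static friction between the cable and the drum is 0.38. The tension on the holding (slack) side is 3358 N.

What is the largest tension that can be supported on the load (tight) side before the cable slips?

At impending slip the capstan equation gives T₂/T₁ = e^{μβ} with β in radians.
β = 115° × π/180 = 2.007 rad.
e^{μβ} = e^{0.38×2.007} = 2.144.
T₂ = T₁ · e^{μβ} = 3358 × 2.144 = 7200 N.

T_max ≈ 7200 N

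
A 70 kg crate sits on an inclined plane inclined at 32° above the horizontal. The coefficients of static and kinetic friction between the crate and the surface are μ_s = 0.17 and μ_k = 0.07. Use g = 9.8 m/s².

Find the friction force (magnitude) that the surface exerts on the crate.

Perpendicular to the surface, N = m g cos θ = 70·9.8·cos 32° = 581.8 N.
For equilibrium along the incline, friction must balance the weight component: f = m g sin θ = 363.5 N up the slope.
Static friction can supply at most μ_s N = 98.9 N.
|363.5| exceeds 98.9 N, so the crate slips down-slope; friction is kinetic, f = μ_k N = 0.07×581.8 = 40.7 N.

f ≈ 40.7 N (up the incline)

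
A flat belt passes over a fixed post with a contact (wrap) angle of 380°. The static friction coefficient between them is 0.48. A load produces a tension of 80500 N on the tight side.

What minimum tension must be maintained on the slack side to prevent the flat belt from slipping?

T_min ≈ 3340 N

Capstan equation at impending slip: T_tight/T_slack = e^{μβ}.
β = 380° = 6.632 rad; e^{μβ} = e^{0.48×6.632} = 24.13.
T_slack = T_tight / e^{μβ} = 80500 / 24.13 = 3340 N.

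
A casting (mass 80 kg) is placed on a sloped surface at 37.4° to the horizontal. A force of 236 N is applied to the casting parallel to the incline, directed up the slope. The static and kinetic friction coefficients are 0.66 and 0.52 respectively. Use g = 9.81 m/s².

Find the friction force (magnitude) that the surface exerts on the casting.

Normal force: N = m g cos θ = 80 × 9.81 × cos 37.4° = 623.5 N.
The friction needed for equilibrium is m g sin θ − P = 476.7 − 236 = 240.7 N, measured positive up-slope.
Maximum static friction available: μ_s N = 0.66 × 623.5 = 411.5 N.
Since |240.7| ≤ 411.5 N, the casting remains in static equilibrium and friction takes exactly the required value.

f ≈ 241 N (up the incline)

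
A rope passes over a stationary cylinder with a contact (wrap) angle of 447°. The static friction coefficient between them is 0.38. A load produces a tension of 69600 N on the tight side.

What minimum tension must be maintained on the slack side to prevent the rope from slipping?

T_min ≈ 3590 N

Capstan equation at impending slip: T_tight/T_slack = e^{μβ}.
β = 447° = 7.802 rad; e^{μβ} = e^{0.38×7.802} = 19.39.
T_slack = T_tight / e^{μβ} = 69600 / 19.39 = 3590 N.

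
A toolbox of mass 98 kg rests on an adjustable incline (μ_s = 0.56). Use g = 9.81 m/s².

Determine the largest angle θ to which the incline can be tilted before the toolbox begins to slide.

θ_max ≈ 29.2°

At the slip threshold, m g sin θ = μ_s · m g cos θ, so tan θ = μ_s.
θ_max = arctan(0.56) = 29.2°.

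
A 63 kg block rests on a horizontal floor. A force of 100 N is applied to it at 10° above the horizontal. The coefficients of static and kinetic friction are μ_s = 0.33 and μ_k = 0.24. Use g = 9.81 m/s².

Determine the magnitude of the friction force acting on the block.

f ≈ 98.5 N

The vertical component of P reduces the normal force: N = m g − P sin α = 618 − 17.36 = 600.7 N.
Horizontally, friction must balance P cos α = 98.48 N.
The static-friction limit is μ_s N = 198.2 N.
Since 98.48 N does not exceed the limit, the block stays at rest and f = 98.5 N.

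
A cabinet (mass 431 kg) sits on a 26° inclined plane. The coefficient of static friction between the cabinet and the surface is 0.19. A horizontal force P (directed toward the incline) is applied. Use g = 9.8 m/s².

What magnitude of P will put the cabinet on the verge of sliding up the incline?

P ≈ 3150 N

At impending motion up the slope, friction acts down-slope at its limit: f = μ_s N.
Perpendicular to the incline: N = m g cos θ + P sin θ.
Along the incline: P cos θ = m g sin θ + μ_s N = m g sin θ + μ_s (m g cos θ + P sin θ).
Solving, P (cos θ − μ_s sin θ) = m g (sin θ + μ_s cos θ), so P = 431×9.8×(sin 26° + 0.19 cos 26°)/(cos 26° − 0.19 sin 26°) = 4220×0.6091/0.8155 = 3150 N.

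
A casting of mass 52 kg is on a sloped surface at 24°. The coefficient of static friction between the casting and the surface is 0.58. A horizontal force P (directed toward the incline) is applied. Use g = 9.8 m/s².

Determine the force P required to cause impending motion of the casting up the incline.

P ≈ 704 N

At impending motion up the slope, friction acts down-slope at its limit: f = μ_s N.
Perpendicular to the incline: N = m g cos θ + P sin θ.
Along the incline: P cos θ = m g sin θ + μ_s N = m g sin θ + μ_s (m g cos θ + P sin θ).
Solving, P (cos θ − μ_s sin θ) = m g (sin θ + μ_s cos θ), so P = 52×9.8×(sin 24° + 0.58 cos 24°)/(cos 24° − 0.58 sin 24°) = 510×0.9366/0.6776 = 704 N.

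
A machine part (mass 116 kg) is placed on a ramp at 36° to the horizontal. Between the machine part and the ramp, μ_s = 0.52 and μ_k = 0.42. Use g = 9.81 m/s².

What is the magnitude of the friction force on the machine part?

Perpendicular to the surface, N = m g cos θ = 116·9.81·cos 36° = 920.6 N.
For equilibrium along the incline, friction must balance the weight component: f = m g sin θ = 668.9 N up the slope.
Static friction can supply at most μ_s N = 478.7 N.
Since |668.9| > 478.7 N, static friction cannot hold it; the machine part slides down the incline and kinetic friction applies: f = μ_k N = 0.42 × 920.6 = 387 N.

f ≈ 387 N (up the incline)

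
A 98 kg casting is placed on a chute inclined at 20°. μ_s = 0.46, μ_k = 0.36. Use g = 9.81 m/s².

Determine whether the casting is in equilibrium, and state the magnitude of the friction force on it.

f ≈ 329 N

N = m g cos θ = 903 N.
Down-slope weight component: m g sin θ = 329 N.
μ_s N = 416 N.
329 ≤ 416 N, so it stays put; friction = 329 N.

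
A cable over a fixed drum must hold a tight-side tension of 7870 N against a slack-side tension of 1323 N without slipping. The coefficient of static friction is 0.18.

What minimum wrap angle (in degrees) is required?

T₂/T₁ = e^{μβ} → β = ln(T₂/T₁)/μ.
β = ln(7870/1323)/0.18 = 1.783/0.18 = 9.906 rad.
In degrees: β = 9.906 × 180/π = 568°.

β_min ≈ 568°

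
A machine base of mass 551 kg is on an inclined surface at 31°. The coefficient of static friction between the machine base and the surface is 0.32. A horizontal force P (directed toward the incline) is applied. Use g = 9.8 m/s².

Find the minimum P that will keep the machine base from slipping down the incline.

P_min ≈ 1270 N

The machine base tends to slide down (tan θ > μ_s), so at the point of impending slip friction acts up-slope at its limit: f = μ_s N.
Perpendicular to the incline: N = m g cos θ + P sin θ.
Along the incline: P cos θ + μ_s N = m g sin θ, i.e. P cos θ + μ_s (m g cos θ + P sin θ) = m g sin θ.
Solving, P (cos θ + μ_s sin θ) = m g (sin θ − μ_s cos θ), so P = 5400×0.2407/1.022 = 1270 N.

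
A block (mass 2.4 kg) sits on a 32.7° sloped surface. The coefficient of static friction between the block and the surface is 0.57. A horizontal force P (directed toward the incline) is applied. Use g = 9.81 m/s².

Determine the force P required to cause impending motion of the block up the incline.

P ≈ 45 N

At impending motion up the slope, friction acts down-slope at its limit: f = μ_s N.
Perpendicular to the incline: N = m g cos θ + P sin θ.
Along the incline: P cos θ = m g sin θ + μ_s N = m g sin θ + μ_s (m g cos θ + P sin θ).
Solving, P (cos θ − μ_s sin θ) = m g (sin θ + μ_s cos θ), so P = 2.4×9.81×(sin 32.7° + 0.57 cos 32.7°)/(cos 32.7° − 0.57 sin 32.7°) = 23.5×1.02/0.5336 = 45 N.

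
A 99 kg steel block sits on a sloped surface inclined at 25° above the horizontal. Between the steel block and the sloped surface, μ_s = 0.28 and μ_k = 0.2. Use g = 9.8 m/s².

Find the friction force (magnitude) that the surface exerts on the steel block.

Normal force: N = m g cos θ = 99 × 9.8 × cos 25° = 879.3 N.
Along the slope the weight component is m g sin θ = 410 N; friction must supply exactly this, acting up-slope.
The static-friction ceiling is μ_s N = 0.28 × 879.3 = 246.2 N.
|410| exceeds 246.2 N, so the steel block slips down-slope; friction is kinetic, f = μ_k N = 0.2×879.3 = 176 N.

f ≈ 176 N (up the incline)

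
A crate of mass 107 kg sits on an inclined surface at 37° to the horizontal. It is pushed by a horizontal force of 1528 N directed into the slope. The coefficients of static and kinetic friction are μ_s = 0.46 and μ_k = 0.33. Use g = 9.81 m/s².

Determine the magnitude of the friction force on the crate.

f ≈ 589 N (down the incline)

Resolve perpendicular to the incline: N = m g cos θ + P sin θ = 107×9.81×cos 37° + 1528×sin 37° = 1758 N.
Parallel to the incline: P cos θ − m g sin θ = 1220 − 631.7 = 588.6 N; the friction needed to balance this is 588.6 N acting down the slope.
Maximum static friction: μ_s N = 0.46 × 1758 = 808.6 N.
|f_req| = 588.6 ≤ 808.6 N → the crate is in equilibrium; friction equals the required value.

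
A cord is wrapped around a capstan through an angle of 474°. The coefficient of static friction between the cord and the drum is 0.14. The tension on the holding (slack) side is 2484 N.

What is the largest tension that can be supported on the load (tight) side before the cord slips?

T_max ≈ 7910 N

At impending slip the capstan equation gives T₂/T₁ = e^{μβ} with β in radians.
β = 474° × π/180 = 8.273 rad.
e^{μβ} = e^{0.14×8.273} = 3.184.
T₂ = T₁ · e^{μβ} = 2484 × 3.184 = 7910 N.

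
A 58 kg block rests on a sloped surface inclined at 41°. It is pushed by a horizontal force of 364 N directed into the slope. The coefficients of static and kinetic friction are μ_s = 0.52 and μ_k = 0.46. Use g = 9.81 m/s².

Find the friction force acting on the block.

Normal direction: N = m g cos θ + P sin θ = 668.2 N.
Along the incline, the net driving force (taking up-slope positive) is P cos θ − m g sin θ = 274.7 − 373.3 = -98.57 N, so equilibrium requires friction f = 98.57 N (up-slope).
The limit of static friction is μ_s N = 347.5 N.
Since 98.57 N is within the 347.5 N limit, the block stays put and friction is exactly 98.6 N.

f ≈ 98.6 N (up the incline)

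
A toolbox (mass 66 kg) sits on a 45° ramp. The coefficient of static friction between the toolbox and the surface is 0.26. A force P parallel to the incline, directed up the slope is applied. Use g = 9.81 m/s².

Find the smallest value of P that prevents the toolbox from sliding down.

The toolbox tends to slide down (tan θ > μ_s), so at the point of impending slip friction acts up-slope at its limit: f = μ_s N.
P is parallel to the surface, so N = m g cos θ = 458 N.
Along the incline: P + μ_s N = m g sin θ, so P = 458 − 0.26×458 = 339 N.

P_min ≈ 339 N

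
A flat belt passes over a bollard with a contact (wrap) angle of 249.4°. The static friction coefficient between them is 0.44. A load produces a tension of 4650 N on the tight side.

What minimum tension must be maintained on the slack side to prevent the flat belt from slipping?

T_min ≈ 685 N

Capstan equation at impending slip: T_tight/T_slack = e^{μβ}.
β = 249.4° = 4.353 rad; e^{μβ} = e^{0.44×4.353} = 6.789.
T_slack = T_tight / e^{μβ} = 4650 / 6.789 = 685 N.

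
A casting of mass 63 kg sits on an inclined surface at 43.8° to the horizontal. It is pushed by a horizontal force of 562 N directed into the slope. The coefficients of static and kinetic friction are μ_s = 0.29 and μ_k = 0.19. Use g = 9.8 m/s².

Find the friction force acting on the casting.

f ≈ 21.7 N (up the incline)

Resolve perpendicular to the incline: N = m g cos θ + P sin θ = 63×9.8×cos 43.8° + 562×sin 43.8° = 834.6 N.
Parallel to the incline: P cos θ − m g sin θ = 405.6 − 427.3 = -21.7 N; the friction needed to balance this is 21.7 N acting up the slope.
Maximum static friction: μ_s N = 0.29 × 834.6 = 242 N.
Since 21.7 N is within the 242 N limit, the casting stays put and friction is exactly 21.7 N.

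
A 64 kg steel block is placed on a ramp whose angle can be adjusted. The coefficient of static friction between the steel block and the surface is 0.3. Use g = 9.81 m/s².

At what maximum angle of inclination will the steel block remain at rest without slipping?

θ_max ≈ 16.7°

At the slip threshold, m g sin θ = μ_s · m g cos θ, so tan θ = μ_s.
θ_max = arctan(0.3) = 16.7°.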